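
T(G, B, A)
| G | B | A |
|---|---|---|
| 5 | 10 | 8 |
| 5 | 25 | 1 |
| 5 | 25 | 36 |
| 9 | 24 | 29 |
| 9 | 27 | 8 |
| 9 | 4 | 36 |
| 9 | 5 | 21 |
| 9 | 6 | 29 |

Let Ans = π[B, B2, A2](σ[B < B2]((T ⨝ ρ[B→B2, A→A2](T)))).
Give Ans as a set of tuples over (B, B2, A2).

ρ[B→B2, A→A2]: schema becomes (G, B2, A2); tuples unchanged.
Joining T and ρ[B→B2, A→A2](T) on G yields {(5, 10, 8, 10, 8), (5, 10, 8, 25, 1), (5, 10, 8, 25, 36), (5, 25, 1, 10, 8), (5, 25, 1, 25, 1), (5, 25, 1, 25, 36), (5, 25, 36, 10, 8), (5, 25, 36, 25, 1), (5, 25, 36, 25, 36), (9, 24, 29, 24, 29), (9, 24, 29, 27, 8), (9, 24, 29, 4, 36), (9, 24, 29, 5, 21), (9, 24, 29, 6, 29), (9, 27, 8, 24, 29), (9, 27, 8, 27, 8), (9, 27, 8, 4, 36), (9, 27, 8, 5, 21), (9, 27, 8, 6, 29), (9, 4, 36, 24, 29), (9, 4, 36, 27, 8), (9, 4, 36, 4, 36), (9, 4, 36, 5, 21), (9, 4, 36, 6, 29), (9, 5, 21, 24, 29), (9, 5, 21, 27, 8), (9, 5, 21, 4, 36), (9, 5, 21, 5, 21), (9, 5, 21, 6, 29), (9, 6, 29, 24, 29), (9, 6, 29, 27, 8), (9, 6, 29, 4, 36), (9, 6, 29, 5, 21), (9, 6, 29, 6, 29)}.
σ[B < B2]: keep tuples satisfying B < B2 → {(5, 10, 8, 25, 1), (5, 10, 8, 25, 36), (9, 24, 29, 27, 8), (9, 4, 36, 24, 29), (9, 4, 36, 27, 8), (9, 4, 36, 5, 21), (9, 4, 36, 6, 29), (9, 5, 21, 24, 29), (9, 5, 21, 27, 8), (9, 5, 21, 6, 29), (9, 6, 29, 24, 29), (9, 6, 29, 27, 8)}
Projecting to B, B2, A2: {(10, 25, 1), (10, 25, 36), (24, 27, 8), (4, 24, 29), (4, 27, 8), (4, 5, 21), (4, 6, 29), (5, 24, 29), (5, 27, 8), (5, 6, 29), (6, 24, 29), (6, 27, 8)}

{(10, 25, 1), (10, 25, 36), (24, 27, 8), (4, 24, 29), (4, 27, 8), (4, 5, 21), (4, 6, 29), (5, 24, 29), (5, 27, 8), (5, 6, 29), (6, 24, 29), (6, 27, 8)}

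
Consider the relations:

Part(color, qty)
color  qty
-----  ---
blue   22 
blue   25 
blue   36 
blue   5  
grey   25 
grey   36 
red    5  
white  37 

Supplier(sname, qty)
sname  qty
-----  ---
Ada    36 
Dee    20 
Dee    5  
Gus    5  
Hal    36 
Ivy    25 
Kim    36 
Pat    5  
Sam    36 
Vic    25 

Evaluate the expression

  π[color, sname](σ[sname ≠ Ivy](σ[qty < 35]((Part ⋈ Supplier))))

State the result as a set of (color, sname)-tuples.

Natural join on qty: {(blue, 25, Ivy), (blue, 25, Vic), (blue, 36, Ada), (blue, 36, Hal), (blue, 36, Kim), (blue, 36, Sam), (blue, 5, Dee), (blue, 5, Gus), (blue, 5, Pat), (grey, 25, Ivy), (grey, 25, Vic), (grey, 36, Ada), (grey, 36, Hal), (grey, 36, Kim), (grey, 36, Sam), (red, 5, Dee), (red, 5, Gus), (red, 5, Pat)}
σ[qty < 35]: keep tuples satisfying qty < 35 → {(blue, 25, Ivy), (blue, 25, Vic), (blue, 5, Dee), (blue, 5, Gus), (blue, 5, Pat), (grey, 25, Ivy), (grey, 25, Vic), (red, 5, Dee), (red, 5, Gus), (red, 5, Pat)}
σ[sname ≠ Ivy]: keep tuples satisfying sname ≠ Ivy → {(blue, 25, Vic), (blue, 5, Dee), (blue, 5, Gus), (blue, 5, Pat), (grey, 25, Vic), (red, 5, Dee), (red, 5, Gus), (red, 5, Pat)}
π_{color, sname} gives {(blue, Dee), (blue, Gus), (blue, Pat), (blue, Vic), (grey, Vic), (red, Dee), (red, Gus), (red, Pat)}.

{(blue, Dee), (blue, Gus), (blue, Pat), (blue, Vic), (grey, Vic), (red, Dee), (red, Gus), (red, Pat)}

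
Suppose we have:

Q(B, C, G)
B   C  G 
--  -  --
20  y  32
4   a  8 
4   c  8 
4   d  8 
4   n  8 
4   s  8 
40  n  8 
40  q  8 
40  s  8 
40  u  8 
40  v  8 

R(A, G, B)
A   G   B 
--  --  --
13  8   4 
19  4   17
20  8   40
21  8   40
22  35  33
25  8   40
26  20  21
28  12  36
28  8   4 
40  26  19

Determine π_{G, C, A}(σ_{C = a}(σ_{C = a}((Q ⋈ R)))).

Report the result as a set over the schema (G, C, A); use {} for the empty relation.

{(8, a, 13), (8, a, 28)}

Natural join on B, G: {(4, a, 8, 13), (4, a, 8, 28), (4, c, 8, 13), (4, c, 8, 28), (4, d, 8, 13), (4, d, 8, 28), (4, n, 8, 13), (4, n, 8, 28), (4, s, 8, 13), (4, s, 8, 28), (40, n, 8, 20), (40, n, 8, 21), (40, n, 8, 25), (40, q, 8, 20), (40, q, 8, 21), (40, q, 8, 25), (40, s, 8, 20), (40, s, 8, 21), (40, s, 8, 25), (40, u, 8, 20), (40, u, 8, 21), (40, u, 8, 25), (40, v, 8, 20), (40, v, 8, 21), (40, v, 8, 25)}
Apply σ_{C = a}; surviving tuples: {(4, a, 8, 13), (4, a, 8, 28)}
Apply σ_{C = a}; surviving tuples: {(4, a, 8, 13), (4, a, 8, 28)}
π_{G, C, A} gives {(8, a, 13), (8, a, 28)}.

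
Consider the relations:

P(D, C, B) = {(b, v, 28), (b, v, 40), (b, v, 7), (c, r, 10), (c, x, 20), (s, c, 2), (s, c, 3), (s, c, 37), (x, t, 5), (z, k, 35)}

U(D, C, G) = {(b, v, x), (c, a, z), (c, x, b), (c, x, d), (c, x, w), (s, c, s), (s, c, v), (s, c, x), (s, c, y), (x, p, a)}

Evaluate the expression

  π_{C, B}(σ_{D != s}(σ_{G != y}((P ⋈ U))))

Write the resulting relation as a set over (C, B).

{(v, 28), (v, 40), (v, 7), (x, 20)}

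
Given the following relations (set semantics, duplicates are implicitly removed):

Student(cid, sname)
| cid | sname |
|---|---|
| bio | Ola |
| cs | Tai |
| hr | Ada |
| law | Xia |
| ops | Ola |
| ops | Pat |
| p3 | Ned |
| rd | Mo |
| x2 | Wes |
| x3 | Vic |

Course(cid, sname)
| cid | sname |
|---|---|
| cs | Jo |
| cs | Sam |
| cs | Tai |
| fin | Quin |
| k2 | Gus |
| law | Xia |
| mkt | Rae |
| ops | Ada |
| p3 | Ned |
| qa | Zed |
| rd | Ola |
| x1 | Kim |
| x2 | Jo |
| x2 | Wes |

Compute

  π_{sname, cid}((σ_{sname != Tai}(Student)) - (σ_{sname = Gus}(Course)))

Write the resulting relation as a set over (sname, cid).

{(Ada, hr), (Mo, rd), (Ned, p3), (Ola, bio), (Ola, ops), (Pat, ops), (Vic, x3), (Wes, x2), (Xia, law)}

Apply σ_{sname != Tai}; surviving tuples: {(bio, Ola), (hr, Ada), (law, Xia), (ops, Ola), (ops, Pat), (p3, Ned), (rd, Mo), (x2, Wes), (x3, Vic)}
Apply σ_{sname = Gus}; surviving tuples: {(k2, Gus)}
Taking the difference: {(bio, Ola), (hr, Ada), (law, Xia), (ops, Ola), (ops, Pat), (p3, Ned), (rd, Mo), (x2, Wes), (x3, Vic)}
Keep only column(s) sname, cid: {(Ada, hr), (Mo, rd), (Ned, p3), (Ola, bio), (Ola, ops), (Pat, ops), (Vic, x3), (Wes, x2), (Xia, law)}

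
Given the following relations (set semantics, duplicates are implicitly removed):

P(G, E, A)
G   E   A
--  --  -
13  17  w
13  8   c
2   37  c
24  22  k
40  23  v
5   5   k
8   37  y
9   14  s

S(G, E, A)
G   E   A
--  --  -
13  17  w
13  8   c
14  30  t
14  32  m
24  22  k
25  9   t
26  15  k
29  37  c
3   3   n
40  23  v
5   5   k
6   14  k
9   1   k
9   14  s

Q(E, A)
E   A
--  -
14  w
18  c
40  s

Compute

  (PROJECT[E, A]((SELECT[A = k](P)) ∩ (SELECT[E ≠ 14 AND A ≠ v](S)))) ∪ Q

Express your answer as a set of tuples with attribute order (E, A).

Filtering on A = k leaves {(24, 22, k), (5, 5, k)}.
Filtering on E ≠ 14 AND A ≠ v leaves {(13, 17, w), (13, 8, c), (14, 30, t), (14, 32, m), (24, 22, k), (25, 9, t), (26, 15, k), (29, 37, c), (3, 3, n), (5, 5, k), (9, 1, k)}.
Intersection: {(24, 22, k), (5, 5, k)} with {(13, 17, w), (13, 8, c), (14, 30, t), (14, 32, m), (24, 22, k), (25, 9, t), (26, 15, k), (29, 37, c), (3, 3, n), (5, 5, k), (9, 1, k)} → {(24, 22, k), (5, 5, k)}
π[E, A]: project onto (E, A) → {(22, k), (5, k)}
Union: {(22, k), (5, k)} with {(14, w), (18, c), (40, s)} → {(14, w), (18, c), (22, k), (40, s), (5, k)}

{(14, w), (18, c), (22, k), (40, s), (5, k)}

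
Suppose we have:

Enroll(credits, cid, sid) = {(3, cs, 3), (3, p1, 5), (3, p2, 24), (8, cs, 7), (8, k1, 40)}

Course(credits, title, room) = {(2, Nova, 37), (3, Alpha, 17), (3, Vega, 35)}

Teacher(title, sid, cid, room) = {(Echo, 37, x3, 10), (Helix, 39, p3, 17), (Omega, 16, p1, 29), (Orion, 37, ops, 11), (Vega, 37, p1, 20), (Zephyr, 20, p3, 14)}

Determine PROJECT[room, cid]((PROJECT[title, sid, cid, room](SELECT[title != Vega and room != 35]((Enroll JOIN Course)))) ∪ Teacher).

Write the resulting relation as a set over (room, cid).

{(10, x3), (11, ops), (14, p3), (17, cs), (17, p1), (17, p2), (17, p3), (20, p1), (29, p1)}

Natural join on credits: {(3, cs, 3, Alpha, 17), (3, cs, 3, Vega, 35), (3, p1, 5, Alpha, 17), (3, p1, 5, Vega, 35), (3, p2, 24, Alpha, 17), (3, p2, 24, Vega, 35)}
Apply σ_{title != Vega and room != 35}; surviving tuples: {(3, cs, 3, Alpha, 17), (3, p1, 5, Alpha, 17), (3, p2, 24, Alpha, 17)}
π_{title, sid, cid, room} gives {(Alpha, 24, p2, 17), (Alpha, 3, cs, 17), (Alpha, 5, p1, 17)}.
Taking the union: {(Alpha, 24, p2, 17), (Alpha, 3, cs, 17), (Alpha, 5, p1, 17), (Echo, 37, x3, 10), (Helix, 39, p3, 17), (Omega, 16, p1, 29), (Orion, 37, ops, 11), (Vega, 37, p1, 20), (Zephyr, 20, p3, 14)}
π_{room, cid} gives {(10, x3), (11, ops), (14, p3), (17, cs), (17, p1), (17, p2), (17, p3), (20, p1), (29, p1)}.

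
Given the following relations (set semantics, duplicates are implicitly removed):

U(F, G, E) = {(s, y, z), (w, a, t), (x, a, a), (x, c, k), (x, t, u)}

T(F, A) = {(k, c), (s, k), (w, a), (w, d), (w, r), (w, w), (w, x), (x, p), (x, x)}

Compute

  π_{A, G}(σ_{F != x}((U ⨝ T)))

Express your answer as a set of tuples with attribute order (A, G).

Natural join on F: {(s, y, z, k), (w, a, t, a), (w, a, t, d), (w, a, t, r), (w, a, t, w), (w, a, t, x), (x, a, a, p), (x, a, a, x), (x, c, k, p), (x, c, k, x), (x, t, u, p), (x, t, u, x)}
σ[F != x]: keep tuples satisfying F != x → {(s, y, z, k), (w, a, t, a), (w, a, t, d), (w, a, t, r), (w, a, t, w), (w, a, t, x)}
Keep only column(s) A, G: {(a, a), (d, a), (k, y), (r, a), (w, a), (x, a)}

{(a, a), (d, a), (k, y), (r, a), (w, a), (x, a)}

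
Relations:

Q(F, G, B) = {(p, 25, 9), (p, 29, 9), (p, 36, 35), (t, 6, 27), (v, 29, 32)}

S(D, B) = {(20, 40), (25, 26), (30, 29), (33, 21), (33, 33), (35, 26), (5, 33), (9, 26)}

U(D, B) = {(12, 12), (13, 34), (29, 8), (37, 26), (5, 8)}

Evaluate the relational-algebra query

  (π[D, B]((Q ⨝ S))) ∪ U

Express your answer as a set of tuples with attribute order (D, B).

Q ⋈ S (natural join on B): {}
Keep only column(s) D, B: {}
Union: {} with {(12, 12), (13, 34), (29, 8), (37, 26), (5, 8)} → {(12, 12), (13, 34), (29, 8), (37, 26), (5, 8)}

{(12, 12), (13, 34), (29, 8), (37, 26), (5, 8)}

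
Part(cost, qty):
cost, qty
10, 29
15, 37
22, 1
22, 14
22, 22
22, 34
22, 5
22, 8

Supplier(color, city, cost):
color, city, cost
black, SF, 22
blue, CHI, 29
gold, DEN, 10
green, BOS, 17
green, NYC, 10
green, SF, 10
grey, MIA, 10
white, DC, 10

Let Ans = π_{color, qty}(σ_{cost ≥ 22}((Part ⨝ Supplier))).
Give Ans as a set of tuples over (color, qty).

{(black, 1), (black, 14), (black, 22), (black, 34), (black, 5), (black, 8)}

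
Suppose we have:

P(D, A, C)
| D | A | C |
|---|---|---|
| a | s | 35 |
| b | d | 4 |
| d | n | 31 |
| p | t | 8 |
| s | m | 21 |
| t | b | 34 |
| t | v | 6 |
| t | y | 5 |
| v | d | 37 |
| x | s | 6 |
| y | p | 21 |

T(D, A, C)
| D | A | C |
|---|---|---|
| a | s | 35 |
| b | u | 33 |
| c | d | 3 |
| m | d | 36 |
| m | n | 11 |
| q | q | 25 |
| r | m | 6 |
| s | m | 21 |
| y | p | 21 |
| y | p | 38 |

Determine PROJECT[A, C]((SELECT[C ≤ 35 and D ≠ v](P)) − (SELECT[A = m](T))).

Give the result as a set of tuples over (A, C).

Apply σ_{C ≤ 35 and D ≠ v}; surviving tuples: {(a, s, 35), (b, d, 4), (d, n, 31), (p, t, 8), (s, m, 21), (t, b, 34), (t, v, 6), (t, y, 5), (x, s, 6), (y, p, 21)}
Apply σ_{A = m}; surviving tuples: {(r, m, 6), (s, m, 21)}
Set difference of the two operands is {(a, s, 35), (b, d, 4), (d, n, 31), (p, t, 8), (t, b, 34), (t, v, 6), (t, y, 5), (x, s, 6), (y, p, 21)}.
π[A, C]: project onto (A, C) → {(b, 34), (d, 4), (n, 31), (p, 21), (s, 35), (s, 6), (t, 8), (v, 6), (y, 5)}

{(b, 34), (d, 4), (n, 31), (p, 21), (s, 35), (s, 6), (t, 8), (v, 6), (y, 5)}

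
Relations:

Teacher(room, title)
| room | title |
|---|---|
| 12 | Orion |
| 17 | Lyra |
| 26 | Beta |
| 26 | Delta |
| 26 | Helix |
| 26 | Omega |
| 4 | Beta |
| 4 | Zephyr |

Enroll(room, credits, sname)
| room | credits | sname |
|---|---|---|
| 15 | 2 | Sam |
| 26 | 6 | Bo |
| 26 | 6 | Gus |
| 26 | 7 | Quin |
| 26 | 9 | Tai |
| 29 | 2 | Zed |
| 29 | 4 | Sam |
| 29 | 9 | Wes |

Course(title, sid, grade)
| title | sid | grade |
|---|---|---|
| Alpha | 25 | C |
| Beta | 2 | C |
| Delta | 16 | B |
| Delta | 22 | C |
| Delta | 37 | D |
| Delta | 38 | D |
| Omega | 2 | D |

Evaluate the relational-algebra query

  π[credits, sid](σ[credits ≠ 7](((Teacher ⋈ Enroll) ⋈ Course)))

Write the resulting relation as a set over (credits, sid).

{(6, 16), (6, 2), (6, 22), (6, 37), (6, 38), (9, 16), (9, 2), (9, 22), (9, 37), (9, 38)}

Teacher ⋈ Enroll (natural join on room): {(26, Beta, 6, Bo), (26, Beta, 6, Gus), (26, Beta, 7, Quin), (26, Beta, 9, Tai), (26, Delta, 6, Bo), (26, Delta, 6, Gus), (26, Delta, 7, Quin), (26, Delta, 9, Tai), (26, Helix, 6, Bo), (26, Helix, 6, Gus), (26, Helix, 7, Quin), (26, Helix, 9, Tai), (26, Omega, 6, Bo), (26, Omega, 6, Gus), (26, Omega, 7, Quin), (26, Omega, 9, Tai)}
(Teacher ⋈ Enroll) ⋈ Course (natural join on title): {(26, Beta, 6, Bo, 2, C), (26, Beta, 6, Gus, 2, C), (26, Beta, 7, Quin, 2, C), (26, Beta, 9, Tai, 2, C), (26, Delta, 6, Bo, 16, B), (26, Delta, 6, Bo, 22, C), (26, Delta, 6, Bo, 37, D), (26, Delta, 6, Bo, 38, D), (26, Delta, 6, Gus, 16, B), (26, Delta, 6, Gus, 22, C), (26, Delta, 6, Gus, 37, D), (26, Delta, 6, Gus, 38, D), (26, Delta, 7, Quin, 16, B), (26, Delta, 7, Quin, 22, C), (26, Delta, 7, Quin, 37, D), (26, Delta, 7, Quin, 38, D), (26, Delta, 9, Tai, 16, B), (26, Delta, 9, Tai, 22, C), (26, Delta, 9, Tai, 37, D), (26, Delta, 9, Tai, 38, D), (26, Omega, 6, Bo, 2, D), (26, Omega, 6, Gus, 2, D), (26, Omega, 7, Quin, 2, D), (26, Omega, 9, Tai, 2, D)}
Filtering on credits ≠ 7 leaves {(26, Beta, 6, Bo, 2, C), (26, Beta, 6, Gus, 2, C), (26, Beta, 9, Tai, 2, C), (26, Delta, 6, Bo, 16, B), (26, Delta, 6, Bo, 22, C), (26, Delta, 6, Bo, 37, D), (26, Delta, 6, Bo, 38, D), (26, Delta, 6, Gus, 16, B), (26, Delta, 6, Gus, 22, C), (26, Delta, 6, Gus, 37, D), (26, Delta, 6, Gus, 38, D), (26, Delta, 9, Tai, 16, B), (26, Delta, 9, Tai, 22, C), (26, Delta, 9, Tai, 37, D), (26, Delta, 9, Tai, 38, D), (26, Omega, 6, Bo, 2, D), (26, Omega, 6, Gus, 2, D), (26, Omega, 9, Tai, 2, D)}.
π_{credits, sid} gives {(6, 16), (6, 2), (6, 22), (6, 37), (6, 38), (9, 16), (9, 2), (9, 22), (9, 37), (9, 38)} (8 duplicate(s) eliminated).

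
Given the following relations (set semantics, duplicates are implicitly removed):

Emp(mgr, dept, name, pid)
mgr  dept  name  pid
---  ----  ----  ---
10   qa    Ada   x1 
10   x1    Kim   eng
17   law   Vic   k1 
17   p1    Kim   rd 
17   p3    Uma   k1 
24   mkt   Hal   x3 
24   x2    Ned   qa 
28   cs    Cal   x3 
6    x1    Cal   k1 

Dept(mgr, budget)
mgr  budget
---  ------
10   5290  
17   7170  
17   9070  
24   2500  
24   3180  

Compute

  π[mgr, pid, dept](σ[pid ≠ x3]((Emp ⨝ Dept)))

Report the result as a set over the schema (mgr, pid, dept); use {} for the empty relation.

Emp ⋈ Dept (natural join on mgr): {(10, qa, Ada, x1, 5290), (10, x1, Kim, eng, 5290), (17, law, Vic, k1, 7170), (17, law, Vic, k1, 9070), (17, p1, Kim, rd, 7170), (17, p1, Kim, rd, 9070), (17, p3, Uma, k1, 7170), (17, p3, Uma, k1, 9070), (24, mkt, Hal, x3, 2500), (24, mkt, Hal, x3, 3180), (24, x2, Ned, qa, 2500), (24, x2, Ned, qa, 3180)}
σ[pid ≠ x3]: keep tuples satisfying pid ≠ x3 → {(10, qa, Ada, x1, 5290), (10, x1, Kim, eng, 5290), (17, law, Vic, k1, 7170), (17, law, Vic, k1, 9070), (17, p1, Kim, rd, 7170), (17, p1, Kim, rd, 9070), (17, p3, Uma, k1, 7170), (17, p3, Uma, k1, 9070), (24, x2, Ned, qa, 2500), (24, x2, Ned, qa, 3180)}
Keep only column(s) mgr, pid, dept (4 duplicate(s) eliminated): {(10, eng, x1), (10, x1, qa), (17, k1, law), (17, k1, p3), (17, rd, p1), (24, qa, x2)}

{(10, eng, x1), (10, x1, qa), (17, k1, law), (17, k1, p3), (17, rd, p1), (24, qa, x2)}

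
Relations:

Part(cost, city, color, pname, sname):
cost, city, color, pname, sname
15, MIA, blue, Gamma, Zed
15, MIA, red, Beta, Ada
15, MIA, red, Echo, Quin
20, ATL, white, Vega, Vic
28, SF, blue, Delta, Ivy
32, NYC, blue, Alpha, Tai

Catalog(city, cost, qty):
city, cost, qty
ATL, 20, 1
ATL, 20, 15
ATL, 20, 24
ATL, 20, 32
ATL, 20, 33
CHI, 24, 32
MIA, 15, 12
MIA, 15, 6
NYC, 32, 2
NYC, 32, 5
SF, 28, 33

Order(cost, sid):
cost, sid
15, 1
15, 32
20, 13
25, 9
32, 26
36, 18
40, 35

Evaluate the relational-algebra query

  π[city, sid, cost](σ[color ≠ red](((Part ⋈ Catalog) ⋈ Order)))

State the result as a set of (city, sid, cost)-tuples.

Natural join on cost, city: {(15, MIA, blue, Gamma, Zed, 12), (15, MIA, blue, Gamma, Zed, 6), (15, MIA, red, Beta, Ada, 12), (15, MIA, red, Beta, Ada, 6), (15, MIA, red, Echo, Quin, 12), (15, MIA, red, Echo, Quin, 6), (20, ATL, white, Vega, Vic, 1), (20, ATL, white, Vega, Vic, 15), (20, ATL, white, Vega, Vic, 24), (20, ATL, white, Vega, Vic, 32), (20, ATL, white, Vega, Vic, 33), (28, SF, blue, Delta, Ivy, 33), (32, NYC, blue, Alpha, Tai, 2), (32, NYC, blue, Alpha, Tai, 5)}
Natural join on cost: {(15, MIA, blue, Gamma, Zed, 12, 1), (15, MIA, blue, Gamma, Zed, 12, 32), (15, MIA, blue, Gamma, Zed, 6, 1), (15, MIA, blue, Gamma, Zed, 6, 32), (15, MIA, red, Beta, Ada, 12, 1), (15, MIA, red, Beta, Ada, 12, 32), (15, MIA, red, Beta, Ada, 6, 1), (15, MIA, red, Beta, Ada, 6, 32), (15, MIA, red, Echo, Quin, 12, 1), (15, MIA, red, Echo, Quin, 12, 32), (15, MIA, red, Echo, Quin, 6, 1), (15, MIA, red, Echo, Quin, 6, 32), (20, ATL, white, Vega, Vic, 1, 13), (20, ATL, white, Vega, Vic, 15, 13), (20, ATL, white, Vega, Vic, 24, 13), (20, ATL, white, Vega, Vic, 32, 13), (20, ATL, white, Vega, Vic, 33, 13), (32, NYC, blue, Alpha, Tai, 2, 26), (32, NYC, blue, Alpha, Tai, 5, 26)}
Filtering on color ≠ red leaves {(15, MIA, blue, Gamma, Zed, 12, 1), (15, MIA, blue, Gamma, Zed, 12, 32), (15, MIA, blue, Gamma, Zed, 6, 1), (15, MIA, blue, Gamma, Zed, 6, 32), (20, ATL, white, Vega, Vic, 1, 13), (20, ATL, white, Vega, Vic, 15, 13), (20, ATL, white, Vega, Vic, 24, 13), (20, ATL, white, Vega, Vic, 32, 13), (20, ATL, white, Vega, Vic, 33, 13), (32, NYC, blue, Alpha, Tai, 2, 26), (32, NYC, blue, Alpha, Tai, 5, 26)}.
π[city, sid, cost]: project onto (city, sid, cost) (7 duplicate(s) eliminated) → {(ATL, 13, 20), (MIA, 1, 15), (MIA, 32, 15), (NYC, 26, 32)}

{(ATL, 13, 20), (MIA, 1, 15), (MIA, 32, 15), (NYC, 26, 32)}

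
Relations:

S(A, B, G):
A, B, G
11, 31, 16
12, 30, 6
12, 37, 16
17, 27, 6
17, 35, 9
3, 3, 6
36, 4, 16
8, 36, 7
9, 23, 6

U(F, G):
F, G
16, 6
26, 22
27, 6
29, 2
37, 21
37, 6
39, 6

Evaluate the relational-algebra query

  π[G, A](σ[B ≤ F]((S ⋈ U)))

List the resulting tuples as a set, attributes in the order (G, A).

{(6, 12), (6, 17), (6, 3), (6, 9)}

Natural join on G: {(12, 30, 6, 16), (12, 30, 6, 27), (12, 30, 6, 37), (12, 30, 6, 39), (17, 27, 6, 16), (17, 27, 6, 27), (17, 27, 6, 37), (17, 27, 6, 39), (3, 3, 6, 16), (3, 3, 6, 27), (3, 3, 6, 37), (3, 3, 6, 39), (9, 23, 6, 16), (9, 23, 6, 27), (9, 23, 6, 37), (9, 23, 6, 39)}
Apply σ_{B ≤ F}; surviving tuples: {(12, 30, 6, 37), (12, 30, 6, 39), (17, 27, 6, 27), (17, 27, 6, 37), (17, 27, 6, 39), (3, 3, 6, 16), (3, 3, 6, 27), (3, 3, 6, 37), (3, 3, 6, 39), (9, 23, 6, 27), (9, 23, 6, 37), (9, 23, 6, 39)}
π_{G, A} gives {(6, 12), (6, 17), (6, 3), (6, 9)} (8 duplicate(s) eliminated).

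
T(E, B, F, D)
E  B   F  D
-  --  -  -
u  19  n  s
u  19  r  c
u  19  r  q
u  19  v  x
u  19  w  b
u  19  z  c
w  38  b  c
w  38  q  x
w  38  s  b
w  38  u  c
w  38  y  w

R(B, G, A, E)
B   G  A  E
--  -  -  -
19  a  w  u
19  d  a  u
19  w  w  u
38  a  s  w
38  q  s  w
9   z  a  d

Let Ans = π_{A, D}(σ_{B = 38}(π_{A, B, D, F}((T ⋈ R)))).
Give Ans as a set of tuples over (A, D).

{(s, b), (s, c), (s, w), (s, x)}

Joining T and R on E, B yields {(u, 19, n, s, a, w), (u, 19, n, s, d, a), (u, 19, n, s, w, w), (u, 19, r, c, a, w), (u, 19, r, c, d, a), (u, 19, r, c, w, w), (u, 19, r, q, a, w), (u, 19, r, q, d, a), (u, 19, r, q, w, w), (u, 19, v, x, a, w), (u, 19, v, x, d, a), (u, 19, v, x, w, w), (u, 19, w, b, a, w), (u, 19, w, b, d, a), (u, 19, w, b, w, w), (u, 19, z, c, a, w), (u, 19, z, c, d, a), (u, 19, z, c, w, w), (w, 38, b, c, a, s), (w, 38, b, c, q, s), (w, 38, q, x, a, s), (w, 38, q, x, q, s), (w, 38, s, b, a, s), (w, 38, s, b, q, s), (w, 38, u, c, a, s), (w, 38, u, c, q, s), (w, 38, y, w, a, s), (w, 38, y, w, q, s)}.
Keep only column(s) A, B, D, F (11 duplicate(s) eliminated): {(a, 19, b, w), (a, 19, c, r), (a, 19, c, z), (a, 19, q, r), (a, 19, s, n), (a, 19, x, v), (s, 38, b, s), (s, 38, c, b), (s, 38, c, u), (s, 38, w, y), (s, 38, x, q), (w, 19, b, w), (w, 19, c, r), (w, 19, c, z), (w, 19, q, r), (w, 19, s, n), (w, 19, x, v)}
Filtering on B = 38 leaves {(s, 38, b, s), (s, 38, c, b), (s, 38, c, u), (s, 38, w, y), (s, 38, x, q)}.
Keep only column(s) A, D (1 duplicate(s) eliminated): {(s, b), (s, c), (s, w), (s, x)}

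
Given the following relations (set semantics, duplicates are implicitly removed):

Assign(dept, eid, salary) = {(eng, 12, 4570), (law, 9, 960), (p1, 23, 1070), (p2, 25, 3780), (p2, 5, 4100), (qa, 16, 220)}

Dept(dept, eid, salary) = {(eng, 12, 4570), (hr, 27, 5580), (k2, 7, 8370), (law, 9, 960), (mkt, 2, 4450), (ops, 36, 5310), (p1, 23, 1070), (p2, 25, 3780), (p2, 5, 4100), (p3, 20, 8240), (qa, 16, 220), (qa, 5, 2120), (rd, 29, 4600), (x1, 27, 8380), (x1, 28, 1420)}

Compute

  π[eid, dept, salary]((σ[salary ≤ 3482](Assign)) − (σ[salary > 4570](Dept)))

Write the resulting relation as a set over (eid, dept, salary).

{(16, qa, 220), (23, p1, 1070), (9, law, 960)}

σ[salary ≤ 3482]: keep tuples satisfying salary ≤ 3482 → {(law, 9, 960), (p1, 23, 1070), (qa, 16, 220)}
σ[salary > 4570]: keep tuples satisfying salary > 4570 → {(hr, 27, 5580), (k2, 7, 8370), (ops, 36, 5310), (p3, 20, 8240), (rd, 29, 4600), (x1, 27, 8380)}
Set difference of the two operands is {(law, 9, 960), (p1, 23, 1070), (qa, 16, 220)}.
Projecting to eid, dept, salary: {(16, qa, 220), (23, p1, 1070), (9, law, 960)}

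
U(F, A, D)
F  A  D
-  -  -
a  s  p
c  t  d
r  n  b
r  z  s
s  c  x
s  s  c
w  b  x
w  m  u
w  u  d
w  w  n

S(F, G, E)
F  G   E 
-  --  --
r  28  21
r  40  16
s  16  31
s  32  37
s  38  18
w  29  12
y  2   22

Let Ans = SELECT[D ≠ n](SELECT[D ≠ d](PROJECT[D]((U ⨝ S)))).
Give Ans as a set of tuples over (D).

Natural join on F: {(r, n, b, 28, 21), (r, n, b, 40, 16), (r, z, s, 28, 21), (r, z, s, 40, 16), (s, c, x, 16, 31), (s, c, x, 32, 37), (s, c, x, 38, 18), (s, s, c, 16, 31), (s, s, c, 32, 37), (s, s, c, 38, 18), (w, b, x, 29, 12), (w, m, u, 29, 12), (w, u, d, 29, 12), (w, w, n, 29, 12)}
Projecting to D (7 duplicate(s) eliminated): {b, c, d, n, s, u, x}
Selection D ≠ d: {b, c, n, s, u, x}
Selection D ≠ n: {b, c, s, u, x}

{b, c, s, u, x}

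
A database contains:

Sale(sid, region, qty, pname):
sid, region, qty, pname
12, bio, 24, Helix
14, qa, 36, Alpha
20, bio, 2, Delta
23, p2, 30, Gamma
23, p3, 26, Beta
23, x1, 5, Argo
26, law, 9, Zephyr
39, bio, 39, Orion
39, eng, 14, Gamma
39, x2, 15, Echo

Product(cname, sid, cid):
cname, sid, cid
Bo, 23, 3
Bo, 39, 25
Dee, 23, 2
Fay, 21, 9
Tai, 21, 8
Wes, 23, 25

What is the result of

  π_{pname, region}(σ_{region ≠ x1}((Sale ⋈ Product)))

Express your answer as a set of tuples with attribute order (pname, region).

{(Beta, p3), (Echo, x2), (Gamma, eng), (Gamma, p2), (Orion, bio)}

Joining Sale and Product on sid yields {(23, p2, 30, Gamma, Bo, 3), (23, p2, 30, Gamma, Dee, 2), (23, p2, 30, Gamma, Wes, 25), (23, p3, 26, Beta, Bo, 3), (23, p3, 26, Beta, Dee, 2), (23, p3, 26, Beta, Wes, 25), (23, x1, 5, Argo, Bo, 3), (23, x1, 5, Argo, Dee, 2), (23, x1, 5, Argo, Wes, 25), (39, bio, 39, Orion, Bo, 25), (39, eng, 14, Gamma, Bo, 25), (39, x2, 15, Echo, Bo, 25)}.
Filtering on region ≠ x1 leaves {(23, p2, 30, Gamma, Bo, 3), (23, p2, 30, Gamma, Dee, 2), (23, p2, 30, Gamma, Wes, 25), (23, p3, 26, Beta, Bo, 3), (23, p3, 26, Beta, Dee, 2), (23, p3, 26, Beta, Wes, 25), (39, bio, 39, Orion, Bo, 25), (39, eng, 14, Gamma, Bo, 25), (39, x2, 15, Echo, Bo, 25)}.
Projecting to pname, region (4 duplicate(s) eliminated): {(Beta, p3), (Echo, x2), (Gamma, eng), (Gamma, p2), (Orion, bio)}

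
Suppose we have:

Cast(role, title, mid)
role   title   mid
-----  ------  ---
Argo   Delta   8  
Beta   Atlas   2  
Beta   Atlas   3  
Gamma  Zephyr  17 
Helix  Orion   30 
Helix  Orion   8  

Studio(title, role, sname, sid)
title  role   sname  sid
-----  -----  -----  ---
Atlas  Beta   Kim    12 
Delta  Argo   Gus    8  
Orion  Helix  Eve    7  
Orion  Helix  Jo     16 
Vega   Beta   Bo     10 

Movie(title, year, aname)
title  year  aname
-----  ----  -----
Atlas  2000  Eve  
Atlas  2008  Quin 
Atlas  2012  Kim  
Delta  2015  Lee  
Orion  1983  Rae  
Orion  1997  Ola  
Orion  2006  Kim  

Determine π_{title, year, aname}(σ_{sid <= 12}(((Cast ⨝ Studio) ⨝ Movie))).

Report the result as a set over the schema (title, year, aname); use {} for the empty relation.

Natural join on role, title: {(Argo, Delta, 8, Gus, 8), (Beta, Atlas, 2, Kim, 12), (Beta, Atlas, 3, Kim, 12), (Helix, Orion, 30, Eve, 7), (Helix, Orion, 30, Jo, 16), (Helix, Orion, 8, Eve, 7), (Helix, Orion, 8, Jo, 16)}
Natural join on title: {(Argo, Delta, 8, Gus, 8, 2015, Lee), (Beta, Atlas, 2, Kim, 12, 2000, Eve), (Beta, Atlas, 2, Kim, 12, 2008, Quin), (Beta, Atlas, 2, Kim, 12, 2012, Kim), (Beta, Atlas, 3, Kim, 12, 2000, Eve), (Beta, Atlas, 3, Kim, 12, 2008, Quin), (Beta, Atlas, 3, Kim, 12, 2012, Kim), (Helix, Orion, 30, Eve, 7, 1983, Rae), (Helix, Orion, 30, Eve, 7, 1997, Ola), (Helix, Orion, 30, Eve, 7, 2006, Kim), (Helix, Orion, 30, Jo, 16, 1983, Rae), (Helix, Orion, 30, Jo, 16, 1997, Ola), (Helix, Orion, 30, Jo, 16, 2006, Kim), (Helix, Orion, 8, Eve, 7, 1983, Rae), (Helix, Orion, 8, Eve, 7, 1997, Ola), (Helix, Orion, 8, Eve, 7, 2006, Kim), (Helix, Orion, 8, Jo, 16, 1983, Rae), (Helix, Orion, 8, Jo, 16, 1997, Ola), (Helix, Orion, 8, Jo, 16, 2006, Kim)}
Filtering on sid <= 12 leaves {(Argo, Delta, 8, Gus, 8, 2015, Lee), (Beta, Atlas, 2, Kim, 12, 2000, Eve), (Beta, Atlas, 2, Kim, 12, 2008, Quin), (Beta, Atlas, 2, Kim, 12, 2012, Kim), (Beta, Atlas, 3, Kim, 12, 2000, Eve), (Beta, Atlas, 3, Kim, 12, 2008, Quin), (Beta, Atlas, 3, Kim, 12, 2012, Kim), (Helix, Orion, 30, Eve, 7, 1983, Rae), (Helix, Orion, 30, Eve, 7, 1997, Ola), (Helix, Orion, 30, Eve, 7, 2006, Kim), (Helix, Orion, 8, Eve, 7, 1983, Rae), (Helix, Orion, 8, Eve, 7, 1997, Ola), (Helix, Orion, 8, Eve, 7, 2006, Kim)}.
π_{title, year, aname} gives {(Atlas, 2000, Eve), (Atlas, 2008, Quin), (Atlas, 2012, Kim), (Delta, 2015, Lee), (Orion, 1983, Rae), (Orion, 1997, Ola), (Orion, 2006, Kim)} (6 duplicate(s) eliminated).

{(Atlas, 2000, Eve), (Atlas, 2008, Quin), (Atlas, 2012, Kim), (Delta, 2015, Lee), (Orion, 1983, Rae), (Orion, 1997, Ola), (Orion, 2006, Kim)}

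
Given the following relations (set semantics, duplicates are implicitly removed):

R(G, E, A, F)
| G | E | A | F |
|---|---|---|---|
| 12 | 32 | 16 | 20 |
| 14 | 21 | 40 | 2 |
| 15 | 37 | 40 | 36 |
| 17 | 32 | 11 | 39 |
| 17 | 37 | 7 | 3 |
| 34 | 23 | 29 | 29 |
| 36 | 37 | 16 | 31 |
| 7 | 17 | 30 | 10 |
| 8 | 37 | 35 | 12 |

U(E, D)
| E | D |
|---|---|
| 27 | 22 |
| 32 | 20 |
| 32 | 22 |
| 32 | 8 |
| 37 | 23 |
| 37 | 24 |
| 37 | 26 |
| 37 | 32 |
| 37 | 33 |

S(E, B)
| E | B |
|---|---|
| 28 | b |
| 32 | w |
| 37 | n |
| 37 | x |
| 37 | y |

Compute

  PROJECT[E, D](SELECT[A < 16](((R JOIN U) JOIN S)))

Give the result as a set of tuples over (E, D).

{(32, 20), (32, 22), (32, 8), (37, 23), (37, 24), (37, 26), (37, 32), (37, 33)}

Natural join on E: {(12, 32, 16, 20, 20), (12, 32, 16, 20, 22), (12, 32, 16, 20, 8), (15, 37, 40, 36, 23), (15, 37, 40, 36, 24), (15, 37, 40, 36, 26), (15, 37, 40, 36, 32), (15, 37, 40, 36, 33), (17, 32, 11, 39, 20), (17, 32, 11, 39, 22), (17, 32, 11, 39, 8), (17, 37, 7, 3, 23), (17, 37, 7, 3, 24), (17, 37, 7, 3, 26), (17, 37, 7, 3, 32), (17, 37, 7, 3, 33), (36, 37, 16, 31, 23), (36, 37, 16, 31, 24), (36, 37, 16, 31, 26), (36, 37, 16, 31, 32), (36, 37, 16, 31, 33), (8, 37, 35, 12, 23), (8, 37, 35, 12, 24), (8, 37, 35, 12, 26), (8, 37, 35, 12, 32), (8, 37, 35, 12, 33)}
Natural join on E: {(12, 32, 16, 20, 20, w), (12, 32, 16, 20, 22, w), (12, 32, 16, 20, 8, w), (15, 37, 40, 36, 23, n), (15, 37, 40, 36, 23, x), (15, 37, 40, 36, 23, y), (15, 37, 40, 36, 24, n), (15, 37, 40, 36, 24, x), (15, 37, 40, 36, 24, y), (15, 37, 40, 36, 26, n), (15, 37, 40, 36, 26, x), (15, 37, 40, 36, 26, y), (15, 37, 40, 36, 32, n), (15, 37, 40, 36, 32, x), (15, 37, 40, 36, 32, y), (15, 37, 40, 36, 33, n), (15, 37, 40, 36, 33, x), (15, 37, 40, 36, 33, y), (17, 32, 11, 39, 20, w), (17, 32, 11, 39, 22, w), (17, 32, 11, 39, 8, w), (17, 37, 7, 3, 23, n), (17, 37, 7, 3, 23, x), (17, 37, 7, 3, 23, y), (17, 37, 7, 3, 24, n), (17, 37, 7, 3, 24, x), (17, 37, 7, 3, 24, y), (17, 37, 7, 3, 26, n), (17, 37, 7, 3, 26, x), (17, 37, 7, 3, 26, y), (17, 37, 7, 3, 32, n), (17, 37, 7, 3, 32, x), (17, 37, 7, 3, 32, y), (17, 37, 7, 3, 33, n), (17, 37, 7, 3, 33, x), (17, 37, 7, 3, 33, y), (36, 37, 16, 31, 23, n), (36, 37, 16, 31, 23, x), (36, 37, 16, 31, 23, y), (36, 37, 16, 31, 24, n), (36, 37, 16, 31, 24, x), (36, 37, 16, 31, 24, y), (36, 37, 16, 31, 26, n), (36, 37, 16, 31, 26, x), (36, 37, 16, 31, 26, y), (36, 37, 16, 31, 32, n), (36, 37, 16, 31, 32, x), (36, 37, 16, 31, 32, y), (36, 37, 16, 31, 33, n), (36, 37, 16, 31, 33, x), (36, 37, 16, 31, 33, y), (8, 37, 35, 12, 23, n), (8, 37, 35, 12, 23, x), (8, 37, 35, 12, 23, y), (8, 37, 35, 12, 24, n), (8, 37, 35, 12, 24, x), (8, 37, 35, 12, 24, y), (8, 37, 35, 12, 26, n), (8, 37, 35, 12, 26, x), (8, 37, 35, 12, 26, y), (8, 37, 35, 12, 32, n), (8, 37, 35, 12, 32, x), (8, 37, 35, 12, 32, y), (8, 37, 35, 12, 33, n), (8, 37, 35, 12, 33, x), (8, 37, 35, 12, 33, y)}
Filtering on A < 16 leaves {(17, 32, 11, 39, 20, w), (17, 32, 11, 39, 22, w), (17, 32, 11, 39, 8, w), (17, 37, 7, 3, 23, n), (17, 37, 7, 3, 23, x), (17, 37, 7, 3, 23, y), (17, 37, 7, 3, 24, n), (17, 37, 7, 3, 24, x), (17, 37, 7, 3, 24, y), (17, 37, 7, 3, 26, n), (17, 37, 7, 3, 26, x), (17, 37, 7, 3, 26, y), (17, 37, 7, 3, 32, n), (17, 37, 7, 3, 32, x), (17, 37, 7, 3, 32, y), (17, 37, 7, 3, 33, n), (17, 37, 7, 3, 33, x), (17, 37, 7, 3, 33, y)}.
π_{E, D} gives {(32, 20), (32, 22), (32, 8), (37, 23), (37, 24), (37, 26), (37, 32), (37, 33)} (10 duplicate(s) eliminated).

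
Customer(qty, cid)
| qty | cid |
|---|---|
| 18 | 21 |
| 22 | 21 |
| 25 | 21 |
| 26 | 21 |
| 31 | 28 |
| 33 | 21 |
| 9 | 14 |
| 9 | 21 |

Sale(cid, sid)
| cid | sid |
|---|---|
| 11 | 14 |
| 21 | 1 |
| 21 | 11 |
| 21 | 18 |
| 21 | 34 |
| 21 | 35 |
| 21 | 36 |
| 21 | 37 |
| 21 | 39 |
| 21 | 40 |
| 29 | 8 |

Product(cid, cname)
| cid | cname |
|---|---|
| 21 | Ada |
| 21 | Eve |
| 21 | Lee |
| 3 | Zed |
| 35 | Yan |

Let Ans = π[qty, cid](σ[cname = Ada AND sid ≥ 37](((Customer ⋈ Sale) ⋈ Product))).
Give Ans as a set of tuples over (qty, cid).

{(18, 21), (22, 21), (25, 21), (26, 21), (33, 21), (9, 21)}

Joining Customer and Sale on cid yields {(18, 21, 1), (18, 21, 11), (18, 21, 18), (18, 21, 34), (18, 21, 35), (18, 21, 36), (18, 21, 37), (18, 21, 39), (18, 21, 40), (22, 21, 1), (22, 21, 11), (22, 21, 18), (22, 21, 34), (22, 21, 35), (22, 21, 36), (22, 21, 37), (22, 21, 39), (22, 21, 40), (25, 21, 1), (25, 21, 11), (25, 21, 18), (25, 21, 34), (25, 21, 35), (25, 21, 36), (25, 21, 37), (25, 21, 39), (25, 21, 40), (26, 21, 1), (26, 21, 11), (26, 21, 18), (26, 21, 34), (26, 21, 35), (26, 21, 36), (26, 21, 37), (26, 21, 39), (26, 21, 40), (33, 21, 1), (33, 21, 11), (33, 21, 18), (33, 21, 34), (33, 21, 35), (33, 21, 36), (33, 21, 37), (33, 21, 39), (33, 21, 40), (9, 21, 1), (9, 21, 11), (9, 21, 18), (9, 21, 34), (9, 21, 35), (9, 21, 36), (9, 21, 37), (9, 21, 39), (9, 21, 40)}.
Joining (Customer ⋈ Sale) and Product on cid yields {(18, 21, 1, Ada), (18, 21, 1, Eve), (18, 21, 1, Lee), (18, 21, 11, Ada), (18, 21, 11, Eve), (18, 21, 11, Lee), (18, 21, 18, Ada), (18, 21, 18, Eve), (18, 21, 18, Lee), (18, 21, 34, Ada), (18, 21, 34, Eve), (18, 21, 34, Lee), (18, 21, 35, Ada), (18, 21, 35, Eve), (18, 21, 35, Lee), (18, 21, 36, Ada), (18, 21, 36, Eve), (18, 21, 36, Lee), (18, 21, 37, Ada), (18, 21, 37, Eve), (18, 21, 37, Lee), (18, 21, 39, Ada), (18, 21, 39, Eve), (18, 21, 39, Lee), (18, 21, 40, Ada), (18, 21, 40, Eve), (18, 21, 40, Lee), (22, 21, 1, Ada), (22, 21, 1, Eve), (22, 21, 1, Lee), (22, 21, 11, Ada), (22, 21, 11, Eve), (22, 21, 11, Lee), (22, 21, 18, Ada), (22, 21, 18, Eve), (22, 21, 18, Lee), (22, 21, 34, Ada), (22, 21, 34, Eve), (22, 21, 34, Lee), (22, 21, 35, Ada), (22, 21, 35, Eve), (22, 21, 35, Lee), (22, 21, 36, Ada), (22, 21, 36, Eve), (22, 21, 36, Lee), (22, 21, 37, Ada), (22, 21, 37, Eve), (22, 21, 37, Lee), (22, 21, 39, Ada), (22, 21, 39, Eve), (22, 21, 39, Lee), (22, 21, 40, Ada), (22, 21, 40, Eve), (22, 21, 40, Lee), (25, 21, 1, Ada), (25, 21, 1, Eve), (25, 21, 1, Lee), (25, 21, 11, Ada), (25, 21, 11, Eve), (25, 21, 11, Lee), (25, 21, 18, Ada), (25, 21, 18, Eve), (25, 21, 18, Lee), (25, 21, 34, Ada), (25, 21, 34, Eve), (25, 21, 34, Lee), (25, 21, 35, Ada), (25, 21, 35, Eve), (25, 21, 35, Lee), (25, 21, 36, Ada), (25, 21, 36, Eve), (25, 21, 36, Lee), (25, 21, 37, Ada), (25, 21, 37, Eve), (25, 21, 37, Lee), (25, 21, 39, Ada), (25, 21, 39, Eve), (25, 21, 39, Lee), (25, 21, 40, Ada), (25, 21, 40, Eve), (25, 21, 40, Lee), (26, 21, 1, Ada), (26, 21, 1, Eve), (26, 21, 1, Lee), (26, 21, 11, Ada), (26, 21, 11, Eve), (26, 21, 11, Lee), (26, 21, 18, Ada), (26, 21, 18, Eve), (26, 21, 18, Lee), (26, 21, 34, Ada), (26, 21, 34, Eve), (26, 21, 34, Lee), (26, 21, 35, Ada), (26, 21, 35, Eve), (26, 21, 35, Lee), (26, 21, 36, Ada), (26, 21, 36, Eve), (26, 21, 36, Lee), (26, 21, 37, Ada), (26, 21, 37, Eve), (26, 21, 37, Lee), (26, 21, 39, Ada), (26, 21, 39, Eve), (26, 21, 39, Lee), (26, 21, 40, Ada), (26, 21, 40, Eve), (26, 21, 40, Lee), (33, 21, 1, Ada), (33, 21, 1, Eve), (33, 21, 1, Lee), (33, 21, 11, Ada), (33, 21, 11, Eve), (33, 21, 11, Lee), (33, 21, 18, Ada), (33, 21, 18, Eve), (33, 21, 18, Lee), (33, 21, 34, Ada), (33, 21, 34, Eve), (33, 21, 34, Lee), (33, 21, 35, Ada), (33, 21, 35, Eve), (33, 21, 35, Lee), (33, 21, 36, Ada), (33, 21, 36, Eve), (33, 21, 36, Lee), (33, 21, 37, Ada), (33, 21, 37, Eve), (33, 21, 37, Lee), (33, 21, 39, Ada), (33, 21, 39, Eve), (33, 21, 39, Lee), (33, 21, 40, Ada), (33, 21, 40, Eve), (33, 21, 40, Lee), (9, 21, 1, Ada), (9, 21, 1, Eve), (9, 21, 1, Lee), (9, 21, 11, Ada), (9, 21, 11, Eve), (9, 21, 11, Lee), (9, 21, 18, Ada), (9, 21, 18, Eve), (9, 21, 18, Lee), (9, 21, 34, Ada), (9, 21, 34, Eve), (9, 21, 34, Lee), (9, 21, 35, Ada), (9, 21, 35, Eve), (9, 21, 35, Lee), (9, 21, 36, Ada), (9, 21, 36, Eve), (9, 21, 36, Lee), (9, 21, 37, Ada), (9, 21, 37, Eve), (9, 21, 37, Lee), (9, 21, 39, Ada), (9, 21, 39, Eve), (9, 21, 39, Lee), (9, 21, 40, Ada), (9, 21, 40, Eve), (9, 21, 40, Lee)}.
Selection cname = Ada AND sid ≥ 37: {(18, 21, 37, Ada), (18, 21, 39, Ada), (18, 21, 40, Ada), (22, 21, 37, Ada), (22, 21, 39, Ada), (22, 21, 40, Ada), (25, 21, 37, Ada), (25, 21, 39, Ada), (25, 21, 40, Ada), (26, 21, 37, Ada), (26, 21, 39, Ada), (26, 21, 40, Ada), (33, 21, 37, Ada), (33, 21, 39, Ada), (33, 21, 40, Ada), (9, 21, 37, Ada), (9, 21, 39, Ada), (9, 21, 40, Ada)}
π_{qty, cid} gives {(18, 21), (22, 21), (25, 21), (26, 21), (33, 21), (9, 21)} (12 duplicate(s) eliminated).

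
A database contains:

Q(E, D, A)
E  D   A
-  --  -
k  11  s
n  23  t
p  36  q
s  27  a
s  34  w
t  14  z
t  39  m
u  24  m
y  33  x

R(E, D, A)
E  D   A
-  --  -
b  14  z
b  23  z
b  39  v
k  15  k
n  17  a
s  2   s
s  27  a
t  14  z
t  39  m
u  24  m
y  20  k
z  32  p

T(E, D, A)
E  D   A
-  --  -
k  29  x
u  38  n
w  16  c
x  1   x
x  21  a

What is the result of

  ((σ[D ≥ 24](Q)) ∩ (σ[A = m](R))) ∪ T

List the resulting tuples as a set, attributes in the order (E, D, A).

Apply σ_{D ≥ 24}; surviving tuples: {(p, 36, q), (s, 27, a), (s, 34, w), (t, 39, m), (u, 24, m), (y, 33, x)}
Apply σ_{A = m}; surviving tuples: {(t, 39, m), (u, 24, m)}
Taking the intersection: {(t, 39, m), (u, 24, m)}
Taking the union: {(k, 29, x), (t, 39, m), (u, 24, m), (u, 38, n), (w, 16, c), (x, 1, x), (x, 21, a)}

{(k, 29, x), (t, 39, m), (u, 24, m), (u, 38, n), (w, 16, c), (x, 1, x), (x, 21, a)}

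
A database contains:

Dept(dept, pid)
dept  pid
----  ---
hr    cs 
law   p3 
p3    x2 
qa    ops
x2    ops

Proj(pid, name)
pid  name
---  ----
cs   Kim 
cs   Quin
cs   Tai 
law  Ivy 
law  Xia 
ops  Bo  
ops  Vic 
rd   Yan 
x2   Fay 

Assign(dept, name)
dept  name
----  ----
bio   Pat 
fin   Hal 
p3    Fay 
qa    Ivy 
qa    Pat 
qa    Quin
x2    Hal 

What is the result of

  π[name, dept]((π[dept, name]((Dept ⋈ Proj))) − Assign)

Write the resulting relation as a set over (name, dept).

{(Bo, qa), (Bo, x2), (Kim, hr), (Quin, hr), (Tai, hr), (Vic, qa), (Vic, x2)}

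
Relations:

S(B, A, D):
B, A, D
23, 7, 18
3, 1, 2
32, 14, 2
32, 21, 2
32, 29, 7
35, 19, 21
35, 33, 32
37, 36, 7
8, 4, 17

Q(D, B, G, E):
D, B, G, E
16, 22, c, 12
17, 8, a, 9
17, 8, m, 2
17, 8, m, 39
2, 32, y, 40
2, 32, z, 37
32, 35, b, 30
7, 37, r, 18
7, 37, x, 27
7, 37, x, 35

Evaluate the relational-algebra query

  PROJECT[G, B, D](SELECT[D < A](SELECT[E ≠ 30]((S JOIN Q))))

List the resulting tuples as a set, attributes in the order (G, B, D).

{(r, 37, 7), (x, 37, 7), (y, 32, 2), (z, 32, 2)}

Natural join on B, D: {(32, 14, 2, y, 40), (32, 14, 2, z, 37), (32, 21, 2, y, 40), (32, 21, 2, z, 37), (35, 33, 32, b, 30), (37, 36, 7, r, 18), (37, 36, 7, x, 27), (37, 36, 7, x, 35), (8, 4, 17, a, 9), (8, 4, 17, m, 2), (8, 4, 17, m, 39)}
Apply σ_{E ≠ 30}; surviving tuples: {(32, 14, 2, y, 40), (32, 14, 2, z, 37), (32, 21, 2, y, 40), (32, 21, 2, z, 37), (37, 36, 7, r, 18), (37, 36, 7, x, 27), (37, 36, 7, x, 35), (8, 4, 17, a, 9), (8, 4, 17, m, 2), (8, 4, 17, m, 39)}
Apply σ_{D < A}; surviving tuples: {(32, 14, 2, y, 40), (32, 14, 2, z, 37), (32, 21, 2, y, 40), (32, 21, 2, z, 37), (37, 36, 7, r, 18), (37, 36, 7, x, 27), (37, 36, 7, x, 35)}
π_{G, B, D} gives {(r, 37, 7), (x, 37, 7), (y, 32, 2), (z, 32, 2)} (3 duplicate(s) eliminated).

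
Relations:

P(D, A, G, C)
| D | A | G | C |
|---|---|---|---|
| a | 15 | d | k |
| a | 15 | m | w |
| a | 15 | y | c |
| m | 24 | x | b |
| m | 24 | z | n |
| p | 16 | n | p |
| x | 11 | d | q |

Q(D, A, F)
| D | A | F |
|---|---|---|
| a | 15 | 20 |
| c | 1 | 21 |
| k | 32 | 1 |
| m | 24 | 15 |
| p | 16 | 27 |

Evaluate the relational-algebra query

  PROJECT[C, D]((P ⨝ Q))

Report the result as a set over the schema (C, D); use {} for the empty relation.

{(b, m), (c, a), (k, a), (n, m), (p, p), (w, a)}

Natural join on D, A: {(a, 15, d, k, 20), (a, 15, m, w, 20), (a, 15, y, c, 20), (m, 24, x, b, 15), (m, 24, z, n, 15), (p, 16, n, p, 27)}
Keep only column(s) C, D: {(b, m), (c, a), (k, a), (n, m), (p, p), (w, a)}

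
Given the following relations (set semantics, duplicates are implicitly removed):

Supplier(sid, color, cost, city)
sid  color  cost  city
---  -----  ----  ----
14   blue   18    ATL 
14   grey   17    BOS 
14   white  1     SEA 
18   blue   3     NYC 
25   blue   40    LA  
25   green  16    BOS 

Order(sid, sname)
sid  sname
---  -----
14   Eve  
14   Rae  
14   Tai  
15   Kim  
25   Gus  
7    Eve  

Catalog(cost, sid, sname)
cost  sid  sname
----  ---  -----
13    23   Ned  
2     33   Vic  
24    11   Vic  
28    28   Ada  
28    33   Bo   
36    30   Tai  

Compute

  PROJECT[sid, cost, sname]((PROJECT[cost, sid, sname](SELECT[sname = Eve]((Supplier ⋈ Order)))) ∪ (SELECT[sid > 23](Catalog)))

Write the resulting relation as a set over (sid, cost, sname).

Natural join on sid: {(14, blue, 18, ATL, Eve), (14, blue, 18, ATL, Rae), (14, blue, 18, ATL, Tai), (14, grey, 17, BOS, Eve), (14, grey, 17, BOS, Rae), (14, grey, 17, BOS, Tai), (14, white, 1, SEA, Eve), (14, white, 1, SEA, Rae), (14, white, 1, SEA, Tai), (25, blue, 40, LA, Gus), (25, green, 16, BOS, Gus)}
Filtering on sname = Eve leaves {(14, blue, 18, ATL, Eve), (14, grey, 17, BOS, Eve), (14, white, 1, SEA, Eve)}.
π[cost, sid, sname]: project onto (cost, sid, sname) → {(1, 14, Eve), (17, 14, Eve), (18, 14, Eve)}
Filtering on sid > 23 leaves {(2, 33, Vic), (28, 28, Ada), (28, 33, Bo), (36, 30, Tai)}.
Set union of the two operands is {(1, 14, Eve), (17, 14, Eve), (18, 14, Eve), (2, 33, Vic), (28, 28, Ada), (28, 33, Bo), (36, 30, Tai)}.
π[sid, cost, sname]: project onto (sid, cost, sname) → {(14, 1, Eve), (14, 17, Eve), (14, 18, Eve), (28, 28, Ada), (30, 36, Tai), (33, 2, Vic), (33, 28, Bo)}

{(14, 1, Eve), (14, 17, Eve), (14, 18, Eve), (28, 28, Ada), (30, 36, Tai), (33, 2, Vic), (33, 28, Bo)}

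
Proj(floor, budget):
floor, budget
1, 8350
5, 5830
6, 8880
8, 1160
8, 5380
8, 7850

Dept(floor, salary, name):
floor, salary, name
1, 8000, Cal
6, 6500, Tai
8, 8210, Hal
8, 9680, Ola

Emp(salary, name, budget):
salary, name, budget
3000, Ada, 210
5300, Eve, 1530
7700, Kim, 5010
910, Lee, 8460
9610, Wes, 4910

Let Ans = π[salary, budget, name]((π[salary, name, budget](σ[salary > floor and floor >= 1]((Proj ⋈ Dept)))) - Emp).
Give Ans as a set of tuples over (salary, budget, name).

{(6500, 8880, Tai), (8000, 8350, Cal), (8210, 1160, Hal), (8210, 5380, Hal), (8210, 7850, Hal), (9680, 1160, Ola), (9680, 5380, Ola), (9680, 7850, Ola)}

Proj ⋈ Dept (natural join on floor): {(1, 8350, 8000, Cal), (6, 8880, 6500, Tai), (8, 1160, 8210, Hal), (8, 1160, 9680, Ola), (8, 5380, 8210, Hal), (8, 5380, 9680, Ola), (8, 7850, 8210, Hal), (8, 7850, 9680, Ola)}
Apply σ_{salary > floor and floor >= 1}; surviving tuples: {(1, 8350, 8000, Cal), (6, 8880, 6500, Tai), (8, 1160, 8210, Hal), (8, 1160, 9680, Ola), (8, 5380, 8210, Hal), (8, 5380, 9680, Ola), (8, 7850, 8210, Hal), (8, 7850, 9680, Ola)}
π[salary, name, budget]: project onto (salary, name, budget) → {(6500, Tai, 8880), (8000, Cal, 8350), (8210, Hal, 1160), (8210, Hal, 5380), (8210, Hal, 7850), (9680, Ola, 1160), (9680, Ola, 5380), (9680, Ola, 7850)}
Difference: {(6500, Tai, 8880), (8000, Cal, 8350), (8210, Hal, 1160), (8210, Hal, 5380), (8210, Hal, 7850), (9680, Ola, 1160), (9680, Ola, 5380), (9680, Ola, 7850)} with {(3000, Ada, 210), (5300, Eve, 1530), (7700, Kim, 5010), (910, Lee, 8460), (9610, Wes, 4910)} → {(6500, Tai, 8880), (8000, Cal, 8350), (8210, Hal, 1160), (8210, Hal, 5380), (8210, Hal, 7850), (9680, Ola, 1160), (9680, Ola, 5380), (9680, Ola, 7850)}
π[salary, budget, name]: project onto (salary, budget, name) → {(6500, 8880, Tai), (8000, 8350, Cal), (8210, 1160, Hal), (8210, 5380, Hal), (8210, 7850, Hal), (9680, 1160, Ola), (9680, 5380, Ola), (9680, 7850, Ola)}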